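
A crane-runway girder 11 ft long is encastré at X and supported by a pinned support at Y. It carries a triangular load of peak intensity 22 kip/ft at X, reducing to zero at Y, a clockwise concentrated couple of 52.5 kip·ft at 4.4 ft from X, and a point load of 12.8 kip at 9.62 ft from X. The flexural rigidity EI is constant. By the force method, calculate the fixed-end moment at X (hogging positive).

Release the roller at Y. Primary structure: cantilever fixed at X.
Deflection at Y on the released cantilever, summing each load's contribution:
  triangular load, peak 22 at the fixed end: w₀L⁴/(30EI) = 10737/EI
  clockwise couple 52.5 at a = 4.4: M₀a(2L − a)/(2EI) = 2033/EI
  point load 12.8 at a = 9.62: Pa²(3L − a)/(6EI) = 4616/EI
  δ_0 = 17385/EI
Tip deflection under a unit load at Y: L³/(3EI) = 443.7/EI.
The prop prevents deflection at Y: R_Y = δ_0/δ_{YY} = 17385/443.7 = 39.19 kip.
Moment equilibrium about X: M_X = Σ(load moments about X) − R_Y·L = 619.3 − 39.19×11 = 188.3 kip·ft.

M_X = 188.3 kip·ft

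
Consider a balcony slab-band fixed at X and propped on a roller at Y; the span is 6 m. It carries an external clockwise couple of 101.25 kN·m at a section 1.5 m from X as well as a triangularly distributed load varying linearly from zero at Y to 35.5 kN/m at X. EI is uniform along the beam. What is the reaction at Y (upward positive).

Choose R_Y as the redundant. The primary structure is the cantilever fixed at X.
Downward deflection at the released point Y due to the loads:
  clockwise couple 101.25 at a = 1.5: M₀a(2L − a)/(2EI) = 797.3/EI
  triangular load, peak 35.5 at the fixed end: w₀L⁴/(30EI) = 1534/EI
  δ_0 = 2331/EI
Flexibility coefficient — unit upward force at Y: δ_{YY} = L³/(3EI) = 72/EI.
Compatibility at Y: δ_0 − R_Y·δ_{YY} = 0, so R_Y = 2331/72 = 32.37 kN.

R_Y = 32.37 kN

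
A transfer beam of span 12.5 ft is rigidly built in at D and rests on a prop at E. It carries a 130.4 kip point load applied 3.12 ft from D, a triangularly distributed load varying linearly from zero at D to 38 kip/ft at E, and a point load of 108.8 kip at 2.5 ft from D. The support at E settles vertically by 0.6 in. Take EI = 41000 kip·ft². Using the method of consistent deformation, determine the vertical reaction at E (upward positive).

R_E = 144.7 kip

Remove the prop at E; the released (primary) structure is a cantilever built in at D.
Free-end deflection of the primary structure under the applied loading (downward +):
  point load 130.4 at a = 3.12: Pa²(3L − a)/(6EI) = 7273/EI
  triangular load, peak 38 at the free end: 11w₀L⁴/(120EI) = 85042/EI
  point load 108.8 at a = 2.5: Pa²(3L − a)/(6EI) = 3967/EI
  δ_0 = 96282/EI
Flexibility coefficient — unit upward force at E: δ_{EE} = L³/(3EI) = 651/EI.
With EI = 41000 kip·ft²: δ_0 = 2.3484 ft and δ_{EE} = 0.015879 ft/kip.
Compatibility — the beam at E must follow the support down by 0.05 ft: δ_0 − R_E·δ_{EE} = 0.05, so R_E = (2.3484 − 0.05)/0.015879 = 144.7 kip.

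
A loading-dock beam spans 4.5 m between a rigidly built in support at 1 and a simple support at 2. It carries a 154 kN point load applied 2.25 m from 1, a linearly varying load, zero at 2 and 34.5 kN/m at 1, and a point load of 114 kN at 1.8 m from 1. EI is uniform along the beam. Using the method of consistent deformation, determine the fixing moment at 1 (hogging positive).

M_1 = 275 kN·m

Take the reaction at 2 as the redundant and release it; the primary structure is a cantilever fixed at 1.
Primary-structure tip deflection at 2 by superposition:
  point load 154 at a = 2.25: Pa²(3L − a)/(6EI) = 1462/EI
  triangular load, peak 34.5 at the fixed end: w₀L⁴/(30EI) = 471.6/EI
  point load 114 at a = 1.8: Pa²(3L − a)/(6EI) = 720.3/EI
  δ_0 = 2654/EI
Flexibility coefficient — unit upward force at 2: δ_{22} = L³/(3EI) = 30.38/EI.
Compatibility at 2: δ_0 − R_2·δ_{22} = 0, so R_2 = 2654/30.38 = 87.36 kN.
Moment equilibrium about 1: M_1 = Σ(load moments about 1) − R_2·L = 668.1 − 87.36×4.5 = 275 kN·m.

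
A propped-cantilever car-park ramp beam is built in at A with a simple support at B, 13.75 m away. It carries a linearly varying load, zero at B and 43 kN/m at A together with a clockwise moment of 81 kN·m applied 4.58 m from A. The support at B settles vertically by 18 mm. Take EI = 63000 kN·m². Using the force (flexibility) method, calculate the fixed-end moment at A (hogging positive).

Remove the prop at B; the released (primary) structure is a cantilever built in at A.
Free-end deflection of the primary structure under the applied loading (downward +):
  triangular load, peak 43 at the fixed end: w₀L⁴/(30EI) = 51234/EI
  clockwise couple 81 at a = 4.58: M₀a(2L − a)/(2EI) = 4251/EI
  δ_0 = 55485/EI
Flexibility coefficient — unit upward force at B: δ_{BB} = L³/(3EI) = 866.5/EI.
With EI = 63000 kN·m²: δ_0 = 0.88072 m and δ_{BB} = 0.013755 m/kN.
Compatibility — the beam at B must follow the support down by 0.018 m: δ_0 − R_B·δ_{BB} = 0.018, so R_B = (0.88072 − 0.018)/0.013755 = 62.72 kN.
Moment equilibrium about A: M_A = Σ(load moments about A) − R_B·L = 1436 − 62.72×13.75 = 573.5 kN·m.

M_A = 573.5 kN·m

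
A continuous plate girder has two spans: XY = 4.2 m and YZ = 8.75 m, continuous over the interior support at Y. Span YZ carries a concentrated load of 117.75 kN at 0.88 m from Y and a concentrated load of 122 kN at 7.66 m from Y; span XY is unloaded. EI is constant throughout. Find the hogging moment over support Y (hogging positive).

M_Y = 104 kN·m

Take M_Y as the redundant. Released structure: two simple spans XY and YZ with a hinge at Y.
Discontinuity in slope at Y on the released structure — sum the simple-span end rotations:
  span YZ: point load 117.75 at a = 0.88: Pab(L + b)/(6LEI) = 258.2/EI
  span YZ: point load 122 at a = 7.66: Pab(L + b)/(6LEI) = 190.9/EI
  relative rotation θ_0 = (0 + 449.1)/EI = 449.1/EI
A unit hogging moment at Y produces rotation L₁/(3EI) + L₂/(3EI) = 4.317/EI.
Slope continuity at Y: θ_0 = M_Y·4.317/EI, so M_Y = 449.1/4.317 = 104 kN·m (hogging).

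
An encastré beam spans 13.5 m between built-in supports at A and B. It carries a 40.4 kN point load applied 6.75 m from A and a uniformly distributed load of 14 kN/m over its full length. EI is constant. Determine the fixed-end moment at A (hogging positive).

M_A = 280.8 kN·m

Take the two fixed-end moments M_A, M_B as redundants; the released structure is the simple span AB.
On the primary (simply-supported) span, the end slopes from the loading are:
  at A: point load 40.4 at a = 6.75: Pab(L + b)/(6LEI) = 460.2/EI
  at B: point load 40.4 at a = 6.75: Pab(L + a)/(6LEI) = 460.2/EI
  at A: UDL 14: wL³/(24EI) = 1435/EI
  at B: UDL 14: wL³/(24EI) = 1435/EI
  θ_A0 = 1895/EI,  θ_B0 = 1895/EI
Flexibility coefficients: a unit moment at one end gives L/(3EI) there and L/(6EI) at the far end, so f₁₁ = f₂₂ = 4.5/EI and f₁₂ = f₂₁ = 2.25/EI.
Compatibility — zero rotation at each built-in end:
  4.5 M_A + 2.25 M_B = 1895
  2.25 M_A + 4.5 M_B = 1895
Solving the pair gives M_A = 280.8 kN·m and M_B = 280.8 kN·m (hogging).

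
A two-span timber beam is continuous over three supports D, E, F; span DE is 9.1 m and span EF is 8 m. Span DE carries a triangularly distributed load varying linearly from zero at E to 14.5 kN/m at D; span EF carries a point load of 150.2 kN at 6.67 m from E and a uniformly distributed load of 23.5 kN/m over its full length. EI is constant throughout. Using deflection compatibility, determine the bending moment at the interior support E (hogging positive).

Take M_E as the redundant. Released structure: two simple spans DE and EF with a hinge at E.
End slopes at the hinge E, treating each span as simply supported:
  span DE: triangular load, peak 14.5: 7w₀L³/(360EI) = 212.5/EI
  span EF: point load 150.2 at a = 6.67: Pab(L + b)/(6LEI) = 259/EI
  span EF: UDL 23.5: wL³/(24EI) = 501.3/EI
  relative rotation θ_0 = (212.5 + 760.3)/EI = 972.8/EI
A unit hogging moment at E produces rotation L₁/(3EI) + L₂/(3EI) = 5.7/EI.
Slope continuity at E: θ_0 = M_E·5.7/EI, so M_E = 972.8/5.7 = 170.7 kN·m (hogging).

M_E = 170.7 kN·m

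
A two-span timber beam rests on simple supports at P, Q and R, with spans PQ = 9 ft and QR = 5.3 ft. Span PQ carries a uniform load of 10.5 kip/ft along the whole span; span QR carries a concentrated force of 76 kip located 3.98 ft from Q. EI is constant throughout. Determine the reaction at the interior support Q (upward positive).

R_Q = 91.46 kip

Release continuity at Q by inserting a hinge; the redundant is the internal moment M_Q. The primary structure is two simply-supported spans PQ and QR.
End slopes at the hinge Q, treating each span as simply supported:
  span PQ: UDL 10.5: wL³/(24EI) = 318.9/EI
  span QR: point load 76 at a = 3.98: Pab(L + b)/(6LEI) = 83.12/EI
  relative rotation θ_0 = (318.9 + 83.12)/EI = 402.1/EI
A unit hogging moment at Q produces rotation L₁/(3EI) + L₂/(3EI) = 4.767/EI.
Slope continuity at Q: θ_0 = M_Q·4.767/EI, so M_Q = 402.1/4.767 = 84.35 kip·ft (hogging).
Span PQ, ΣM about P with M_Q applied at Q: R_Q^{PQ}·9 = 425.2 + 84.35, so R_Q^{PQ} = 56.62 kip and R_P = 94.5 − 56.62 = 37.88 kip.
Span QR, ΣM about R: R_Q^{QR}·5.3 = 100.3 + 84.35, so R_Q^{QR} = 34.84 kip and R_R = 76 − 34.84 = 41.16 kip.
R_Q = 56.62 + 34.84 = 91.46 kip.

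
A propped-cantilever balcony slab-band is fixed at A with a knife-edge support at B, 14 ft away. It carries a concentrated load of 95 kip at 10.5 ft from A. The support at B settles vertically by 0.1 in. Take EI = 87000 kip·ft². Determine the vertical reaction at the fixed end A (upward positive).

Release the roller at B. Primary structure: cantilever fixed at A.
Downward deflection at the released point B due to the loads:
  point load 95 at a = 10.5: Pa²(3L − a)/(6EI) = 54987/EI
Tip deflection under a unit load at B: L³/(3EI) = 914.7/EI.
With EI = 87000 kip·ft²: δ_0 = 0.63204 ft and δ_{BB} = 0.010513 ft/kip.
Compatibility — the beam at B must follow the support down by 0.008333 ft: δ_0 − R_B·δ_{BB} = 0.008333, so R_B = (0.63204 − 0.008333)/0.010513 = 59.32 kip.
Vertical equilibrium: R_A = ΣP − R_B = 95 − 59.32 = 35.68 kip.

R_A = 35.68 kip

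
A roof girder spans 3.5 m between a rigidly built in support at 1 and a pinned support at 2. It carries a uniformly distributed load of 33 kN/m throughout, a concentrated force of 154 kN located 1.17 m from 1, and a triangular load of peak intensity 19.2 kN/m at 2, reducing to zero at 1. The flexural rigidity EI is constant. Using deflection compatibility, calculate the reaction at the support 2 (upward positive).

R_2 = 84.73 kN

Take the reaction at 2 as the redundant and release it; the primary structure is a cantilever fixed at 1.
Downward deflection at the released point 2 due to the loads:
  UDL 33: wL⁴/(8EI) = 619/EI
  point load 154 at a = 1.17: Pa²(3L − a)/(6EI) = 327.8/EI
  triangular load, peak 19.2 at the free end: 11w₀L⁴/(120EI) = 264.1/EI
  δ_0 = 1211/EI
Tip deflection under a unit load at 2: L³/(3EI) = 14.29/EI.
Compatibility at 2: δ_0 − R_2·δ_{22} = 0, so R_2 = 1211/14.29 = 84.73 kN.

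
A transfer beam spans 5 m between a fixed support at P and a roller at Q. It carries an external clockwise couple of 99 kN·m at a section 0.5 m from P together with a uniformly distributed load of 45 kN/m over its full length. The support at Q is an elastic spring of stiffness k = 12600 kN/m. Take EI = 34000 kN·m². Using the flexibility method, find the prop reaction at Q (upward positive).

R_Q = 84.54 kN

Choose R_Q as the redundant. The primary structure is the cantilever fixed at P.
Downward deflection at the released point Q due to the loads:
  clockwise couple 99 at a = 0.5: M₀a(2L − a)/(2EI) = 235.1/EI
  UDL 45: wL⁴/(8EI) = 3516/EI
  δ_0 = 3751/EI
Tip deflection under a unit load at Q: L³/(3EI) = 41.67/EI.
With EI = 34000 kN·m²: δ_0 = 0.11032 m and δ_{QQ} = 0.001225 m/kN.
Compatibility — the spring shortens by R_Q/k under the reaction it provides: δ_0 − R_Q·δ_{QQ} = R_Q/k. With 1/k = 0.000079 m/kN, R_Q = δ_0 / (δ_{QQ} + 1/k) = 0.11032 / (0.001225 + 0.000079) = 84.54 kN.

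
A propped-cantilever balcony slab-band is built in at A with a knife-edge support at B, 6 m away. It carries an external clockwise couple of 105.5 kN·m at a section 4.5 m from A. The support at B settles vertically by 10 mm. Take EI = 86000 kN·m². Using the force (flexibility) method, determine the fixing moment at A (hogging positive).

Release the roller at B. Primary structure: cantilever fixed at A.
Downward deflection at the released point B due to the loads:
  clockwise couple 105.5 at a = 4.5: M₀a(2L − a)/(2EI) = 1780/EI
Tip deflection under a unit load at B: L³/(3EI) = 72/EI.
With EI = 86000 kN·m²: δ_0 = 0.020701 m and δ_{BB} = 0.000837 m/kN.
Compatibility — the beam at B must follow the support down by 0.01 m: δ_0 − R_B·δ_{BB} = 0.01, so R_B = (0.020701 − 0.01)/0.000837 = 12.78 kN.
Moment equilibrium about A: M_A = Σ(load moments about A) − R_B·L = 105.5 − 12.78×6 = 28.81 kN·m.

M_A = 28.81 kN·m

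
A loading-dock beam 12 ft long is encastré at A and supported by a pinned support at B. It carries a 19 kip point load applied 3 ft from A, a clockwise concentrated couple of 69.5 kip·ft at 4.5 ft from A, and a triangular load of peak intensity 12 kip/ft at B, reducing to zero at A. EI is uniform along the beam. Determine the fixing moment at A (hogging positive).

Release the roller at B. Primary structure: cantilever fixed at A.
Deflection at B on the released cantilever, summing each load's contribution:
  point load 19 at a = 3: Pa²(3L − a)/(6EI) = 940.5/EI
  clockwise couple 69.5 at a = 4.5: M₀a(2L − a)/(2EI) = 3049/EI
  triangular load, peak 12 at the free end: 11w₀L⁴/(120EI) = 22810/EI
  δ_0 = 26799/EI
Tip deflection under a unit load at B: L³/(3EI) = 576/EI.
The prop prevents deflection at B: R_B = δ_0/δ_{BB} = 26799/576 = 46.53 kip.
Moment equilibrium about A: M_A = Σ(load moments about A) − R_B·L = 702.5 − 46.53×12 = 144.2 kip·ft.

M_A = 144.2 kip·ft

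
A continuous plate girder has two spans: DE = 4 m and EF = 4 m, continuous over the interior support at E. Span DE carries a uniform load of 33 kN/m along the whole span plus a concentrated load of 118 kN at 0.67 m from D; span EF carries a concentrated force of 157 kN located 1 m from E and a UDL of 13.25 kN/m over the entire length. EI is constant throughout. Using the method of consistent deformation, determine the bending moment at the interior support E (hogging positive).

Insert a hinge at E; M_E is the redundant, and each span becomes simply supported.
Discontinuity in slope at E on the released structure — sum the simple-span end rotations:
  span DE: UDL 33: wL³/(24EI) = 88/EI
  span DE: point load 118 at a = 0.67: Pab(L + a)/(6LEI) = 51.23/EI
  span EF: point load 157 at a = 1: Pab(L + b)/(6LEI) = 137.4/EI
  span EF: UDL 13.25: wL³/(24EI) = 35.33/EI
  relative rotation θ_0 = (139.2 + 172.7)/EI = 311.9/EI
A unit hogging moment at E produces rotation L₁/(3EI) + L₂/(3EI) = 2.667/EI.
Slope continuity at E: θ_0 = M_E·2.667/EI, so M_E = 311.9/2.667 = 117 kN·m (hogging).

M_E = 117 kN·m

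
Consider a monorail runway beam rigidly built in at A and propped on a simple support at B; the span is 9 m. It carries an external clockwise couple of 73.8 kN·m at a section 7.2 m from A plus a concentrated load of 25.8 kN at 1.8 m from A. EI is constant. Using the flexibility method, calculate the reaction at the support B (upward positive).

Choose R_B as the redundant. The primary structure is the cantilever fixed at A.
Free-end deflection of the primary structure under the applied loading (downward +):
  clockwise couple 73.8 at a = 7.2: M₀a(2L − a)/(2EI) = 2869/EI
  point load 25.8 at a = 1.8: Pa²(3L − a)/(6EI) = 351.1/EI
  δ_0 = 3220/EI
Flexibility coefficient — unit upward force at B: δ_{BB} = L³/(3EI) = 243/EI.
Compatibility at B: δ_0 − R_B·δ_{BB} = 0, so R_B = 3220/243 = 13.25 kN.

R_B = 13.25 kN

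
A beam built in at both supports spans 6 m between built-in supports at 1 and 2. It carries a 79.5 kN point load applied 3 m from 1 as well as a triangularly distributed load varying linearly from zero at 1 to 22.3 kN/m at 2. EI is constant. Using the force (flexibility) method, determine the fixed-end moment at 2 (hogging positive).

M_2 = 99.77 kN·m

Take the two fixed-end moments M_1, M_2 as redundants; the released structure is the simple span 12.
End rotations of the released simple span under the applied load (×1/EI):
  at 1: point load 79.5 at a = 3: Pab(L + b)/(6LEI) = 178.9/EI
  at 2: point load 79.5 at a = 3: Pab(L + a)/(6LEI) = 178.9/EI
  at 1: triangular load, peak 22.3: 7w₀L³/(360EI) = 93.66/EI
  at 2: triangular load, peak 22.3: w₀L³/(45EI) = 107/EI
  θ_10 = 272.5/EI,  θ_20 = 285.9/EI
Flexibility coefficients: a unit moment at one end gives L/(3EI) there and L/(6EI) at the far end, so f₁₁ = f₂₂ = 2/EI and f₁₂ = f₂₁ = 1/EI.
Compatibility — zero rotation at each built-in end:
  2 M_1 + 1 M_2 = 272.5
  1 M_1 + 2 M_2 = 285.9
Solving the pair gives M_1 = 86.39 kN·m and M_2 = 99.77 kN·m (hogging).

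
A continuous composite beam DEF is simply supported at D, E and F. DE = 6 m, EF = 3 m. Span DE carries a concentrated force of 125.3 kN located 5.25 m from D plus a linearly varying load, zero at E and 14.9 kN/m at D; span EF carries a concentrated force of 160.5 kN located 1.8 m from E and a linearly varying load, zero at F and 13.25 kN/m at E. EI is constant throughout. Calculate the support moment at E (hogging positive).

M_E = 101.9 kN·m

Release continuity at E by inserting a hinge; the redundant is the internal moment M_E. The primary structure is two simply-supported spans DE and EF.
Rotations at E on the released spans (each span's end-slope, ×1/EI):
  span DE: point load 125.3 at a = 5.25: Pab(L + a)/(6LEI) = 154.2/EI
  span DE: triangular load, peak 14.9: 7w₀L³/(360EI) = 62.58/EI
  span EF: point load 160.5 at a = 1.8: Pab(L + b)/(6LEI) = 80.89/EI
  span EF: triangular load, peak 13.25: w₀L³/(45EI) = 7.95/EI
  relative rotation θ_0 = (216.8 + 88.84)/EI = 305.6/EI
A unit hogging moment at E produces rotation L₁/(3EI) + L₂/(3EI) = 3/EI.
Compatibility: M_E·(L₁+L₂)/(3EI) = θ_0, giving M_E = 101.9 kN·m (hogging).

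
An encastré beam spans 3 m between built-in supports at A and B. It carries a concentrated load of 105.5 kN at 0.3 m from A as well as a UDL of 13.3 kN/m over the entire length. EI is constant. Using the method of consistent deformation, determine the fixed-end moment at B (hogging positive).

M_B = 12.82 kN·m

Take the two fixed-end moments M_A, M_B as redundants; the released structure is the simple span AB.
End rotations of the released simple span under the applied load (×1/EI):
  at A: point load 105.5 at a = 0.3: Pab(L + b)/(6LEI) = 27.06/EI
  at B: point load 105.5 at a = 0.3: Pab(L + a)/(6LEI) = 15.67/EI
  at A: UDL 13.3: wL³/(24EI) = 14.96/EI
  at B: UDL 13.3: wL³/(24EI) = 14.96/EI
  θ_A0 = 42.02/EI,  θ_B0 = 30.63/EI
Flexibility coefficients: a unit moment at one end gives L/(3EI) there and L/(6EI) at the far end, so f₁₁ = f₂₂ = 1/EI and f₁₂ = f₂₁ = 0.5/EI.
Compatibility — zero rotation at each built-in end:
  1 M_A + 0.5 M_B = 42.02
  0.5 M_A + 1 M_B = 30.63
Solving the pair gives M_A = 35.61 kN·m and M_B = 12.82 kN·m (hogging).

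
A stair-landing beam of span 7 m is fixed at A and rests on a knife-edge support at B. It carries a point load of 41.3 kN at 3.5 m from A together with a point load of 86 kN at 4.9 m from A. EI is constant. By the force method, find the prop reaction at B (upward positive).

R_B = 61.37 kN

Release the roller at B. Primary structure: cantilever fixed at A.
Primary-structure tip deflection at B by superposition:
  point load 41.3 at a = 3.5: Pa²(3L − a)/(6EI) = 1476/EI
  point load 86 at a = 4.9: Pa²(3L − a)/(6EI) = 5541/EI
  δ_0 = 7016/EI
Flexibility coefficient — unit upward force at B: δ_{BB} = L³/(3EI) = 114.3/EI.
Compatibility at B: δ_0 − R_B·δ_{BB} = 0, so R_B = 7016/114.3 = 61.37 kN.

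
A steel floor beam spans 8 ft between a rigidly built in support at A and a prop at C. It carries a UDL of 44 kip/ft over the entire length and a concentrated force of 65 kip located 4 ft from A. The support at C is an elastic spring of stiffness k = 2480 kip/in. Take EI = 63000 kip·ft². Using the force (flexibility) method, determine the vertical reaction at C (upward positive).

R_C = 150.4 kip

Release the roller at C. Primary structure: cantilever fixed at A.
Deflection at C on the released cantilever, summing each load's contribution:
  UDL 44: wL⁴/(8EI) = 22528/EI
  point load 65 at a = 4: Pa²(3L − a)/(6EI) = 3467/EI
  δ_0 = 25995/EI
Tip deflection under a unit load at C: L³/(3EI) = 170.7/EI.
With EI = 63000 kip·ft²: δ_0 = 0.41261 ft and δ_{CC} = 0.002709 ft/kip.
Compatibility — the spring shortens by R_C/k under the reaction it provides: δ_0 − R_C·δ_{CC} = R_C/k. With 1/k = 1/(2480×12) ft/kip = 0.000034 ft/kip, R_C = δ_0 / (δ_{CC} + 1/k) = 0.41261 / (0.002709 + 0.000034) = 150.4 kip.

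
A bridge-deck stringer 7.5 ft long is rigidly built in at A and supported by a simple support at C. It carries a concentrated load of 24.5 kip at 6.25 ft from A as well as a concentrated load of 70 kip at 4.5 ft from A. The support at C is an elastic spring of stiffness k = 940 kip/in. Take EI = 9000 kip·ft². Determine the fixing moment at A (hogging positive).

M_A = 105.1 kip·ft

Take the reaction at C as the redundant and release it; the primary structure is a cantilever fixed at A.
Primary-structure tip deflection at C by superposition:
  point load 24.5 at a = 6.25: Pa²(3L − a)/(6EI) = 2592/EI
  point load 70 at a = 4.5: Pa²(3L − a)/(6EI) = 4252/EI
  δ_0 = 6844/EI
Tip deflection under a unit load at C: L³/(3EI) = 140.6/EI.
With EI = 9000 kip·ft²: δ_0 = 0.7605 ft and δ_{CC} = 0.015625 ft/kip.
Compatibility — the spring shortens by R_C/k under the reaction it provides: δ_0 − R_C·δ_{CC} = R_C/k. With 1/k = 1/(940×12) ft/kip = 0.000089 ft/kip, R_C = δ_0 / (δ_{CC} + 1/k) = 0.7605 / (0.015625 + 0.000089) = 48.4 kip.
Moment equilibrium about A: M_A = Σ(load moments about A) − R_C·L = 468.1 − 48.4×7.5 = 105.1 kip·ft.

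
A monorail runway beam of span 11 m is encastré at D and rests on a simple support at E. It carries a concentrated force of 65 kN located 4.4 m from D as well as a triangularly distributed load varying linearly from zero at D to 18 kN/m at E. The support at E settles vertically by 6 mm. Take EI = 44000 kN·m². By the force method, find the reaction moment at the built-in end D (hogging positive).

Remove the prop at E; the released (primary) structure is a cantilever built in at D.
Primary-structure tip deflection at E by superposition:
  point load 65 at a = 4.4: Pa²(3L − a)/(6EI) = 5998/EI
  triangular load, peak 18 at the free end: 11w₀L⁴/(120EI) = 24158/EI
  δ_0 = 30156/EI
Tip deflection under a unit load at E: L³/(3EI) = 443.7/EI.
With EI = 44000 kN·m²: δ_0 = 0.68536 m and δ_{EE} = 0.010083 m/kN.
Compatibility — the beam at E must follow the support down by 0.006 m: δ_0 − R_E·δ_{EE} = 0.006, so R_E = (0.68536 − 0.006)/0.010083 = 67.37 kN.
Moment equilibrium about D: M_D = Σ(load moments about D) − R_E·L = 1012 − 67.37×11 = 270.9 kN·m.

M_D = 270.9 kN·m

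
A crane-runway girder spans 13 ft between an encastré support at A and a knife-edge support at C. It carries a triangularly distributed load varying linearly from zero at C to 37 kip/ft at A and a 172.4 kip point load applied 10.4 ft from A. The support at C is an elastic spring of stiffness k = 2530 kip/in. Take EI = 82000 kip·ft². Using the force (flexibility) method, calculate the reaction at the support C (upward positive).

R_C = 168.8 kip

Take the reaction at C as the redundant and release it; the primary structure is a cantilever fixed at A.
Primary-structure tip deflection at C by superposition:
  triangular load, peak 37 at the fixed end: w₀L⁴/(30EI) = 35225/EI
  point load 172.4 at a = 10.4: Pa²(3L − a)/(6EI) = 88883/EI
  δ_0 = 124108/EI
Flexibility coefficient — unit upward force at C: δ_{CC} = L³/(3EI) = 732.3/EI.
With EI = 82000 kip·ft²: δ_0 = 1.5135 ft and δ_{CC} = 0.008931 ft/kip.
Compatibility — the spring shortens by R_C/k under the reaction it provides: δ_0 − R_C·δ_{CC} = R_C/k. With 1/k = 1/(2530×12) ft/kip = 0.000033 ft/kip, R_C = δ_0 / (δ_{CC} + 1/k) = 1.5135 / (0.008931 + 0.000033) = 168.8 kip.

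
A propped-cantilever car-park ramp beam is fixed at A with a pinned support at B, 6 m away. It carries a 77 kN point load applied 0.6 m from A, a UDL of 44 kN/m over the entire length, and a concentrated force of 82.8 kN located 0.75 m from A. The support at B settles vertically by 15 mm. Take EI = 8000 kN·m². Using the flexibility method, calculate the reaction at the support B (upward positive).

R_B = 100.3 kN

Take the reaction at B as the redundant and release it; the primary structure is a cantilever fixed at A.
Deflection at B on the released cantilever, summing each load's contribution:
  point load 77 at a = 0.6: Pa²(3L − a)/(6EI) = 80.39/EI
  UDL 44: wL⁴/(8EI) = 7128/EI
  point load 82.8 at a = 0.75: Pa²(3L − a)/(6EI) = 133.9/EI
  δ_0 = 7342/EI
Tip deflection under a unit load at B: L³/(3EI) = 72/EI.
With EI = 8000 kN·m²: δ_0 = 0.91779 m and δ_{BB} = 0.009 m/kN.
Compatibility — the beam at B must follow the support down by 0.015 m: δ_0 − R_B·δ_{BB} = 0.015, so R_B = (0.91779 − 0.015)/0.009 = 100.3 kN.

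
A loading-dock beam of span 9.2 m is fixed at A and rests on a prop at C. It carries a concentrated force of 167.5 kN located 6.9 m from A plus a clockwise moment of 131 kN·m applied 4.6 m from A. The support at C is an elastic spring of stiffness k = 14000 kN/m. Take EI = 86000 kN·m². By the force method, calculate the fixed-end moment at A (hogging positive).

Take the reaction at C as the redundant and release it; the primary structure is a cantilever fixed at A.
Free-end deflection of the primary structure under the applied loading (downward +):
  point load 167.5 at a = 6.9: Pa²(3L − a)/(6EI) = 27513/EI
  clockwise couple 131 at a = 4.6: M₀a(2L − a)/(2EI) = 4158/EI
  δ_0 = 31671/EI
Tip deflection under a unit load at C: L³/(3EI) = 259.6/EI.
With EI = 86000 kN·m²: δ_0 = 0.36826 m and δ_{CC} = 0.003018 m/kN.
Compatibility — the spring shortens by R_C/k under the reaction it provides: δ_0 − R_C·δ_{CC} = R_C/k. With 1/k = 0.000071 m/kN, R_C = δ_0 / (δ_{CC} + 1/k) = 0.36826 / (0.003018 + 0.000071) = 119.2 kN.
Moment equilibrium about A: M_A = Σ(load moments about A) − R_C·L = 1287 − 119.2×9.2 = 190.2 kN·m.

M_A = 190.2 kN·m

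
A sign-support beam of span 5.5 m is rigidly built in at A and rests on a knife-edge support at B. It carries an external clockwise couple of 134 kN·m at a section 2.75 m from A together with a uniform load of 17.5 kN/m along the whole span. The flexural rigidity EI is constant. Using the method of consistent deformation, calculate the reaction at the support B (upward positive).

Release the roller at B. Primary structure: cantilever fixed at A.
Downward deflection at the released point B due to the loads:
  clockwise couple 134 at a = 2.75: M₀a(2L − a)/(2EI) = 1520/EI
  UDL 17.5: wL⁴/(8EI) = 2002/EI
  δ_0 = 3522/EI
Tip deflection under a unit load at B: L³/(3EI) = 55.46/EI.
The prop prevents deflection at B: R_B = δ_0/δ_{BB} = 3522/55.46 = 63.5 kN.

R_B = 63.5 kN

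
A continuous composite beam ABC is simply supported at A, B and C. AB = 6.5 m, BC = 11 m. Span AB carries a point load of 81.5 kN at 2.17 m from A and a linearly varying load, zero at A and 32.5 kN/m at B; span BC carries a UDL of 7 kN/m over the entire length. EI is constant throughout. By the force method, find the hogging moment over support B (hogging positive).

M_B = 129.7 kN·m

Insert a hinge at B; M_B is the redundant, and each span becomes simply supported.
Discontinuity in slope at B on the released structure — sum the simple-span end rotations:
  span AB: point load 81.5 at a = 2.17: Pab(L + a)/(6LEI) = 170.2/EI
  span AB: triangular load, peak 32.5: w₀L³/(45EI) = 198.3/EI
  span BC: UDL 7: wL³/(24EI) = 388.2/EI
  relative rotation θ_0 = (368.6 + 388.2)/EI = 756.8/EI
A unit hogging moment at B produces rotation L₁/(3EI) + L₂/(3EI) = 5.833/EI.
Compatibility: M_B·(L₁+L₂)/(3EI) = θ_0, giving M_B = 129.7 kN·m (hogging).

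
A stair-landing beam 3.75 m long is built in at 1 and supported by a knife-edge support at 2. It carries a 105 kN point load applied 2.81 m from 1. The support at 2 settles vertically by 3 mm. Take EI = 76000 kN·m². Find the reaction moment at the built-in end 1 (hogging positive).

M_1 = 94.89 kN·m

Release the roller at 2. Primary structure: cantilever fixed at 1.
Free-end deflection of the primary structure under the applied loading (downward +):
  point load 105 at a = 2.81: Pa²(3L − a)/(6EI) = 1166/EI
Tip deflection under a unit load at 2: L³/(3EI) = 17.58/EI.
With EI = 76000 kN·m²: δ_0 = 0.015345 m and δ_{22} = 0.000231 m/kN.
Compatibility — the beam at 2 must follow the support down by 0.003 m: δ_0 − R_2·δ_{22} = 0.003, so R_2 = (0.015345 − 0.003)/0.000231 = 53.38 kN.
Moment equilibrium about 1: M_1 = Σ(load moments about 1) − R_2·L = 295.1 − 53.38×3.75 = 94.89 kN·m.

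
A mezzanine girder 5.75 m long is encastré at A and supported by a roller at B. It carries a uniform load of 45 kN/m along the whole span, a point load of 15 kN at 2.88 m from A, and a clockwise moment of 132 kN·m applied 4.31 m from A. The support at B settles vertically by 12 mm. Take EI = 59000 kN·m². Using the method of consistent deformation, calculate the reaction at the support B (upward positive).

R_B = 122.8 kN

Choose R_B as the redundant. The primary structure is the cantilever fixed at A.
Free-end deflection of the primary structure under the applied loading (downward +):
  UDL 45: wL⁴/(8EI) = 6149/EI
  point load 15 at a = 2.88: Pa²(3L − a)/(6EI) = 298/EI
  clockwise couple 132 at a = 4.31: M₀a(2L − a)/(2EI) = 2045/EI
  δ_0 = 8492/EI
Tip deflection under a unit load at B: L³/(3EI) = 63.37/EI.
With EI = 59000 kN·m²: δ_0 = 0.14393 m and δ_{BB} = 0.001074 m/kN.
Compatibility — the beam at B must follow the support down by 0.012 m: δ_0 − R_B·δ_{BB} = 0.012, so R_B = (0.14393 − 0.012)/0.001074 = 122.8 kN.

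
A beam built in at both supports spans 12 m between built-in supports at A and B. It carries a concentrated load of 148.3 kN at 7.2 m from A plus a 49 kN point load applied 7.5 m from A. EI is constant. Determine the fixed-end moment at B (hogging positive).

M_B = 342.4 kN·m

Take the two fixed-end moments M_A, M_B as redundants; the released structure is the simple span AB.
Simple-span end rotations at A and B under the given loads:
  at A: point load 148.3 at a = 7.2: Pab(L + b)/(6LEI) = 1196/EI
  at B: point load 148.3 at a = 7.2: Pab(L + a)/(6LEI) = 1367/EI
  at A: point load 49 at a = 7.5: Pab(L + b)/(6LEI) = 379/EI
  at B: point load 49 at a = 7.5: Pab(L + a)/(6LEI) = 447.9/EI
  θ_A0 = 1575/EI,  θ_B0 = 1815/EI
Flexibility coefficients: a unit moment at one end gives L/(3EI) there and L/(6EI) at the far end, so f₁₁ = f₂₂ = 4/EI and f₁₂ = f₂₁ = 2/EI.
Compatibility — zero rotation at each built-in end:
  4 M_A + 2 M_B = 1575
  2 M_A + 4 M_B = 1815
Solving the pair gives M_A = 222.5 kN·m and M_B = 342.4 kN·m (hogging).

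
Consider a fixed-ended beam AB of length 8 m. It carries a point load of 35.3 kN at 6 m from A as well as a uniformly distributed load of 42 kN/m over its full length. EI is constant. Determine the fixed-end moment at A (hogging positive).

Take the two fixed-end moments M_A, M_B as redundants; the released structure is the simple span AB.
On the primary (simply-supported) span, the end slopes from the loading are:
  at A: point load 35.3 at a = 6: Pab(L + b)/(6LEI) = 88.25/EI
  at B: point load 35.3 at a = 6: Pab(L + a)/(6LEI) = 123.5/EI
  at A: UDL 42: wL³/(24EI) = 896/EI
  at B: UDL 42: wL³/(24EI) = 896/EI
  θ_A0 = 984.2/EI,  θ_B0 = 1020/EI
Flexibility coefficients: a unit moment at one end gives L/(3EI) there and L/(6EI) at the far end, so f₁₁ = f₂₂ = 2.667/EI and f₁₂ = f₂₁ = 1.333/EI.
Compatibility — zero rotation at each built-in end:
  2.667 M_A + 1.333 M_B = 984.2
  1.333 M_A + 2.667 M_B = 1020
Solving the pair gives M_A = 237.2 kN·m and M_B = 263.7 kN·m (hogging).

M_A = 237.2 kN·m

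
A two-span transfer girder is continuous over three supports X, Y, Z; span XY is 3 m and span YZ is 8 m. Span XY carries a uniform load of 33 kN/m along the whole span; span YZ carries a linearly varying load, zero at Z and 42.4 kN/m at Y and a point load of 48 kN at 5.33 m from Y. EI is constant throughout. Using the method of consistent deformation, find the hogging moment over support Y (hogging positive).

Insert a hinge at Y; M_Y is the redundant, and each span becomes simply supported.
Discontinuity in slope at Y on the released structure — sum the simple-span end rotations:
  span XY: UDL 33: wL³/(24EI) = 37.12/EI
  span YZ: triangular load, peak 42.4: w₀L³/(45EI) = 482.4/EI
  span YZ: point load 48 at a = 5.33: Pab(L + b)/(6LEI) = 151.8/EI
  relative rotation θ_0 = (37.12 + 634.3)/EI = 671.4/EI
A unit hogging moment at Y produces rotation L₁/(3EI) + L₂/(3EI) = 3.667/EI.
Slope continuity at Y: θ_0 = M_Y·3.667/EI, so M_Y = 671.4/3.667 = 183.1 kN·m (hogging).

M_Y = 183.1 kN·m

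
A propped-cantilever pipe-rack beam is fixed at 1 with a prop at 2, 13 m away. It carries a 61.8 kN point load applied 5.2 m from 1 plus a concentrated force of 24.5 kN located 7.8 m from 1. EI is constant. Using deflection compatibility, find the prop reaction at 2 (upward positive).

Release the roller at 2. Primary structure: cantilever fixed at 1.
Deflection at 2 on the released cantilever, summing each load's contribution:
  point load 61.8 at a = 5.2: Pa²(3L − a)/(6EI) = 9414/EI
  point load 24.5 at a = 7.8: Pa²(3L − a)/(6EI) = 7751/EI
  δ_0 = 17165/EI
Tip deflection under a unit load at 2: L³/(3EI) = 732.3/EI.
Compatibility at 2: δ_0 − R_2·δ_{22} = 0, so R_2 = 17165/732.3 = 23.44 kN.

R_2 = 23.44 kN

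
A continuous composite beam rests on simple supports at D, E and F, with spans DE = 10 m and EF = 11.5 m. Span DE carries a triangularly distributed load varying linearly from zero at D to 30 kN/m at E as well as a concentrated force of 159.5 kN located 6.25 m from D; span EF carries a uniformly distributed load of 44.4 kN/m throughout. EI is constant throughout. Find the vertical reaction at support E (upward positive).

R_E = 572.2 kN

Insert a hinge at E; M_E is the redundant, and each span becomes simply supported.
Discontinuity in slope at E on the released structure — sum the simple-span end rotations:
  span DE: triangular load, peak 30: w₀L³/(45EI) = 666.7/EI
  span DE: point load 159.5 at a = 6.25: Pab(L + a)/(6LEI) = 1012/EI
  span EF: UDL 44.4: wL³/(24EI) = 2814/EI
  relative rotation θ_0 = (1679 + 2814)/EI = 4493/EI
A unit hogging moment at E produces rotation L₁/(3EI) + L₂/(3EI) = 7.167/EI.
Slope continuity at E: θ_0 = M_E·7.167/EI, so M_E = 4493/7.167 = 626.9 kN·m (hogging).
Span DE, ΣM about D with M_E applied at E: R_E^{DE}·10 = 1997 + 626.9, so R_E^{DE} = 262.4 kN and R_D = 309.5 − 262.4 = 47.12 kN.
Span EF, ΣM about F: R_E^{EF}·11.5 = 2936 + 626.9, so R_E^{EF} = 309.8 kN and R_F = 510.6 − 309.8 = 200.8 kN.
R_E = 262.4 + 309.8 = 572.2 kN.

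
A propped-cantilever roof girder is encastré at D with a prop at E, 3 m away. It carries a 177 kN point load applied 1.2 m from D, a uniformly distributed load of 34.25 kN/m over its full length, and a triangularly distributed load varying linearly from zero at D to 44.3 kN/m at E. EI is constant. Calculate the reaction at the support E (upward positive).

R_E = 111.9 kN

Release the roller at E. Primary structure: cantilever fixed at D.
Downward deflection at the released point E due to the loads:
  point load 177 at a = 1.2: Pa²(3L − a)/(6EI) = 331.3/EI
  UDL 34.25: wL⁴/(8EI) = 346.8/EI
  triangular load, peak 44.3 at the free end: 11w₀L⁴/(120EI) = 328.9/EI
  δ_0 = 1007/EI
Tip deflection under a unit load at E: L³/(3EI) = 9/EI.
Compatibility at E: δ_0 − R_E·δ_{EE} = 0, so R_E = 1007/9 = 111.9 kN.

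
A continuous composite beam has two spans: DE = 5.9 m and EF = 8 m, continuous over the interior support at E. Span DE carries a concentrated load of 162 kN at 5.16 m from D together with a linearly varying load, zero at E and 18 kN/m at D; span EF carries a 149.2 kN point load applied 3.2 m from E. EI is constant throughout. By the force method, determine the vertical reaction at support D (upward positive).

R_D = 23.66 kN

Take M_E as the redundant. Released structure: two simple spans DE and EF with a hinge at E.
Discontinuity in slope at E on the released structure — sum the simple-span end rotations:
  span DE: point load 162 at a = 5.16: Pab(L + a)/(6LEI) = 193.3/EI
  span DE: triangular load, peak 18: 7w₀L³/(360EI) = 71.88/EI
  span EF: point load 149.2 at a = 3.2: Pab(L + b)/(6LEI) = 611.1/EI
  relative rotation θ_0 = (265.1 + 611.1)/EI = 876.3/EI
A unit hogging moment at E produces rotation L₁/(3EI) + L₂/(3EI) = 4.633/EI.
Slope continuity at E: θ_0 = M_E·4.633/EI, so M_E = 876.3/4.633 = 189.1 kN·m (hogging).
Span DE, ΣM about D with M_E applied at E: R_E^{DE}·5.9 = 940.4 + 189.1, so R_E^{DE} = 191.4 kN and R_D = 215.1 − 191.4 = 23.66 kN.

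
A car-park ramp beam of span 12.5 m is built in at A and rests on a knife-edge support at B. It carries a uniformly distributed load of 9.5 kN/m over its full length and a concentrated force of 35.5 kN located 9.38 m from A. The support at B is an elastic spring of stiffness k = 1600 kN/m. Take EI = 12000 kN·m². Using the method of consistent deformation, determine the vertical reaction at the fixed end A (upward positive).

R_A = 88 kN

Release the roller at B. Primary structure: cantilever fixed at A.
Primary-structure tip deflection at B by superposition:
  UDL 9.5: wL⁴/(8EI) = 28992/EI
  point load 35.5 at a = 9.38: Pa²(3L − a)/(6EI) = 14639/EI
  δ_0 = 43630/EI
Flexibility coefficient — unit upward force at B: δ_{BB} = L³/(3EI) = 651/EI.
With EI = 12000 kN·m²: δ_0 = 3.6359 m and δ_{BB} = 0.054253 m/kN.
Compatibility — the spring shortens by R_B/k under the reaction it provides: δ_0 − R_B·δ_{BB} = R_B/k. With 1/k = 0.000625 m/kN, R_B = δ_0 / (δ_{BB} + 1/k) = 3.6359 / (0.054253 + 0.000625) = 66.25 kN.
Vertical equilibrium: R_A = ΣP − R_B = 154.2 − 66.25 = 88 kN.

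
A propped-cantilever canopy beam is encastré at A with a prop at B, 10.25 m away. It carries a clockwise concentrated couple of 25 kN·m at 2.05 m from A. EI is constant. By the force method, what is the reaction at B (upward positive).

Choose R_B as the redundant. The primary structure is the cantilever fixed at A.
Deflection at B on the released cantilever, summing each load's contribution:
  clockwise couple 25 at a = 2.05: M₀a(2L − a)/(2EI) = 472.8/EI
Tip deflection under a unit load at B: L³/(3EI) = 359/EI.
The prop prevents deflection at B: R_B = δ_0/δ_{BB} = 472.8/359 = 1.317 kN.

R_B = 1.317 kN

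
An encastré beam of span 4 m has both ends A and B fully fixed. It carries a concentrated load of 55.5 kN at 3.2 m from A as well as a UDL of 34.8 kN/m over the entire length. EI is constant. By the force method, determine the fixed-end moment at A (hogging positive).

Release both end moments; the primary structure is a simply-supported span AB with redundants M_A and M_B.
End rotations of the released simple span under the applied load (×1/EI):
  at A: point load 55.5 at a = 3.2: Pab(L + b)/(6LEI) = 28.42/EI
  at B: point load 55.5 at a = 3.2: Pab(L + a)/(6LEI) = 42.62/EI
  at A: UDL 34.8: wL³/(24EI) = 92.8/EI
  at B: UDL 34.8: wL³/(24EI) = 92.8/EI
  θ_A0 = 121.2/EI,  θ_B0 = 135.4/EI
Flexibility coefficients: a unit moment at one end gives L/(3EI) there and L/(6EI) at the far end, so f₁₁ = f₂₂ = 1.333/EI and f₁₂ = f₂₁ = 0.6667/EI.
Compatibility — zero rotation at each built-in end:
  1.333 M_A + 0.6667 M_B = 121.2
  0.6667 M_A + 1.333 M_B = 135.4
Solving the pair gives M_A = 53.5 kN·m and M_B = 74.82 kN·m (hogging).

M_A = 53.5 kN·m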